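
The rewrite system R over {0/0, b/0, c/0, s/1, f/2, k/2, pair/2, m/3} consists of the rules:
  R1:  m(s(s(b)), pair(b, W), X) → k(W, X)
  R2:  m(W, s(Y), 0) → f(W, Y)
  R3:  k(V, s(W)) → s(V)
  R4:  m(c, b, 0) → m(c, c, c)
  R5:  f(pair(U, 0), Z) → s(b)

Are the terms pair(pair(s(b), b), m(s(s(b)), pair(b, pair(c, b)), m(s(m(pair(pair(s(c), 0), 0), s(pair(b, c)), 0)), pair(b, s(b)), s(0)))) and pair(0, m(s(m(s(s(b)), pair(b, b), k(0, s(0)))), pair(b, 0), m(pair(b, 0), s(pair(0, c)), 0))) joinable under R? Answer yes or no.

Reduce t₁ = pair(pair(s(b), b), m(s(s(b)), pair(b, pair(c, b)), m(s(m(pair(pair(s(c), 0), 0), s(pair(b, c)), 0)), pair(b, s(b)), s(0)))):
1. pair(pair(s(b), b), m(s(s(b)), pair(b, pair(c, b)), m(s(m(pair(pair(s(c), 0), 0), s(pair(b, c)), 0)), pair(b, s(b)), s(0))))  →  pair(pair(s(b), b), k(pair(c, b), m(s(m(pair(pair(s(c), 0), 0), s(pair(b, c)), 0)), pair(b, s(b)), s(0))))   [R1 at 2]
2. pair(pair(s(b), b), k(pair(c, b), m(s(m(pair(pair(s(c), 0), 0), s(pair(b, c)), 0)), pair(b, s(b)), s(0))))  →  pair(pair(s(b), b), k(pair(c, b), m(s(f(pair(pair(s(c), 0), 0), pair(b, c))), pair(b, s(b)), s(0))))   [R2 at 2.2.1.1]
3. pair(pair(s(b), b), k(pair(c, b), m(s(f(pair(pair(s(c), 0), 0), pair(b, c))), pair(b, s(b)), s(0))))  →  pair(pair(s(b), b), k(pair(c, b), m(s(s(b)), pair(b, s(b)), s(0))))   [R5 at 2.2.1.1]
4. pair(pair(s(b), b), k(pair(c, b), m(s(s(b)), pair(b, s(b)), s(0))))  →  pair(pair(s(b), b), k(pair(c, b), k(s(b), s(0))))   [R1 at 2.2]
5. pair(pair(s(b), b), k(pair(c, b), k(s(b), s(0))))  →  pair(pair(s(b), b), k(pair(c, b), s(s(b))))   [R3 at 2.2]
6. pair(pair(s(b), b), k(pair(c, b), s(s(b))))  →  pair(pair(s(b), b), s(pair(c, b)))   [R3 at 2]

Reduce t₂ = pair(0, m(s(m(s(s(b)), pair(b, b), k(0, s(0)))), pair(b, 0), m(pair(b, 0), s(pair(0, c)), 0))):
1. pair(0, m(s(m(s(s(b)), pair(b, b), k(0, s(0)))), pair(b, 0), m(pair(b, 0), s(pair(0, c)), 0)))  →  pair(0, m(s(k(b, k(0, s(0)))), pair(b, 0), m(pair(b, 0), s(pair(0, c)), 0)))   [R1 at 2.1.1]
2. pair(0, m(s(k(b, k(0, s(0)))), pair(b, 0), m(pair(b, 0), s(pair(0, c)), 0)))  →  pair(0, m(s(k(b, s(0))), pair(b, 0), m(pair(b, 0), s(pair(0, c)), 0)))   [R3 at 2.1.1.2]
3. pair(0, m(s(k(b, s(0))), pair(b, 0), m(pair(b, 0), s(pair(0, c)), 0)))  →  pair(0, m(s(s(b)), pair(b, 0), m(pair(b, 0), s(pair(0, c)), 0)))   [R3 at 2.1.1]
4. pair(0, m(s(s(b)), pair(b, 0), m(pair(b, 0), s(pair(0, c)), 0)))  →  pair(0, k(0, m(pair(b, 0), s(pair(0, c)), 0)))   [R1 at 2]
5. pair(0, k(0, m(pair(b, 0), s(pair(0, c)), 0)))  →  pair(0, k(0, f(pair(b, 0), pair(0, c))))   [R2 at 2.2]
6. pair(0, k(0, f(pair(b, 0), pair(0, c))))  →  pair(0, k(0, s(b)))   [R5 at 2.2]
7. pair(0, k(0, s(b)))  →  pair(0, s(0))   [R3 at 2]

no — NF(t₁) = pair(pair(s(b), b), s(pair(c, b))), NF(t₂) = pair(0, s(0))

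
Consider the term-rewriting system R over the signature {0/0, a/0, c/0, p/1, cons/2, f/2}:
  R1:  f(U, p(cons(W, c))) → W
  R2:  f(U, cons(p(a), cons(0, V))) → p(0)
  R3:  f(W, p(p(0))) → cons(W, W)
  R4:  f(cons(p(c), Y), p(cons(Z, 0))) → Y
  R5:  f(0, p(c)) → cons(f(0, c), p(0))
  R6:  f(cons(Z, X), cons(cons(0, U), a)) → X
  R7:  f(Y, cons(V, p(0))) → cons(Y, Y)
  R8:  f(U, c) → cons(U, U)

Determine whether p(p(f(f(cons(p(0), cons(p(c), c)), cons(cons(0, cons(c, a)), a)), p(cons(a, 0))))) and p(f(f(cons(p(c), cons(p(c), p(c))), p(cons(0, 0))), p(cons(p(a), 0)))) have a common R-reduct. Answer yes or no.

Reduce t₁ = p(p(f(f(cons(p(0), cons(p(c), c)), cons(cons(0, cons(c, a)), a)), p(cons(a, 0))))):
1. p(p(f(f(cons(p(0), cons(p(c), c)), cons(cons(0, cons(c, a)), a)), p(cons(a, 0)))))  →  p(p(f(cons(p(c), c), p(cons(a, 0)))))   [R6 at 1.1.1]
2. p(p(f(cons(p(c), c), p(cons(a, 0)))))  →  p(p(c))   [R4 at 1.1]

Reduce t₂ = p(f(f(cons(p(c), cons(p(c), p(c))), p(cons(0, 0))), p(cons(p(a), 0)))):
1. p(f(f(cons(p(c), cons(p(c), p(c))), p(cons(0, 0))), p(cons(p(a), 0))))  →  p(f(cons(p(c), p(c)), p(cons(p(a), 0))))   [R4 at 1.1]
2. p(f(cons(p(c), p(c)), p(cons(p(a), 0))))  →  p(p(c))   [R4 at 1]

yes — NF(t₁) = p(p(c)), NF(t₂) = p(p(c))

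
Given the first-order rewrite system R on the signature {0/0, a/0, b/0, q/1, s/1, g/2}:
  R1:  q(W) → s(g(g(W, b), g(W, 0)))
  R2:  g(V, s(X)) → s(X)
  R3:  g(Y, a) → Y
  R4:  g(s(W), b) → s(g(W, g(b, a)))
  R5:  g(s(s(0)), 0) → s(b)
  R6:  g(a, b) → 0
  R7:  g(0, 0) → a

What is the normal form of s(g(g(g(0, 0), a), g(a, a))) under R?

1. s(g(g(g(0, 0), a), g(a, a)))  →  s(g(g(0, 0), g(a, a)))   [R3 at 1.1]
2. s(g(g(0, 0), g(a, a)))  →  s(g(a, g(a, a)))   [R7 at 1.1]
3. s(g(a, g(a, a)))  →  s(g(a, a))   [R3 at 1.2]
4. s(g(a, a))  →  s(a)   [R3 at 1]

s(a)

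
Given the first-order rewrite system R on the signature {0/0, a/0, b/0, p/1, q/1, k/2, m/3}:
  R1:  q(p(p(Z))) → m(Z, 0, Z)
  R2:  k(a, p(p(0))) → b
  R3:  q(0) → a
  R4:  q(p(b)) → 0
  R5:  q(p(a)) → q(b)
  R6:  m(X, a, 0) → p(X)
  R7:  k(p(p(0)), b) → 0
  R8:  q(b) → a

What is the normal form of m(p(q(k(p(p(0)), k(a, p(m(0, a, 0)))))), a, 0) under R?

1. m(p(q(k(p(p(0)), k(a, p(m(0, a, 0)))))), a, 0)  →  p(p(q(k(p(p(0)), k(a, p(m(0, a, 0)))))))   [R6 at ε]
2. p(p(q(k(p(p(0)), k(a, p(m(0, a, 0)))))))  →  p(p(q(k(p(p(0)), k(a, p(p(0)))))))   [R6 at 1.1.1.2.2.1]
3. p(p(q(k(p(p(0)), k(a, p(p(0)))))))  →  p(p(q(k(p(p(0)), b))))   [R2 at 1.1.1.2]
4. p(p(q(k(p(p(0)), b))))  →  p(p(q(0)))   [R7 at 1.1.1]
5. p(p(q(0)))  →  p(p(a))   [R3 at 1.1]

p(p(a))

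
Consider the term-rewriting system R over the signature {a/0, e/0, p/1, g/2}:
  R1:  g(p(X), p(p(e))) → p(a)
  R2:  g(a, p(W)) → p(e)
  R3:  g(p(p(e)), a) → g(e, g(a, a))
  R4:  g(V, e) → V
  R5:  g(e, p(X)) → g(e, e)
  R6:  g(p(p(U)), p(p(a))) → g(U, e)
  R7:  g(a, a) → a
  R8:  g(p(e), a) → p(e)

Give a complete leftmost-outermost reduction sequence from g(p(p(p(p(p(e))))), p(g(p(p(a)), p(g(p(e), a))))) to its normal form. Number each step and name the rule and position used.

1. g(p(p(p(p(p(e))))), p(g(p(p(a)), p(g(p(e), a)))))  →  g(p(p(p(p(p(e))))), p(g(p(p(a)), p(p(e)))))   [R8 at 2.1.2.1]
2. g(p(p(p(p(p(e))))), p(g(p(p(a)), p(p(e)))))  →  g(p(p(p(p(p(e))))), p(p(a)))   [R1 at 2.1]
3. g(p(p(p(p(p(e))))), p(p(a)))  →  g(p(p(p(e))), e)   [R6 at ε]
4. g(p(p(p(e))), e)  →  p(p(p(e)))   [R4 at ε]

p(p(p(e)))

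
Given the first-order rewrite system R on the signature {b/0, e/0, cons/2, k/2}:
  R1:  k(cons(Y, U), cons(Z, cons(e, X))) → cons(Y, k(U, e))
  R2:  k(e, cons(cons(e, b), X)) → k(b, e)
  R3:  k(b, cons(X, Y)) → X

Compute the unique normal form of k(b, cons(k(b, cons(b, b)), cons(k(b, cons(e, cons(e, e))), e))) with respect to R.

b

1. k(b, cons(k(b, cons(b, b)), cons(k(b, cons(e, cons(e, e))), e)))  →  k(b, cons(b, b))   [R3 at ε]
2. k(b, cons(b, b))  →  b   [R3 at ε]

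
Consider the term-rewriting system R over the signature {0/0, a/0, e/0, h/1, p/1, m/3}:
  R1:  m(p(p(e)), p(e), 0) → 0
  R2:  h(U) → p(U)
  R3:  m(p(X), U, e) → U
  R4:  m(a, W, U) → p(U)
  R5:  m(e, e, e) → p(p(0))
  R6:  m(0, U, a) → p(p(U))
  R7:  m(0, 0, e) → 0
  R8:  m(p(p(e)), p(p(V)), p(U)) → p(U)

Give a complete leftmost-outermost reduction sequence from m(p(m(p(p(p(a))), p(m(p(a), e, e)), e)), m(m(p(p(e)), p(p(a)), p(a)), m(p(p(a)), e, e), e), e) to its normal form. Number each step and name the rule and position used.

e

1. m(p(m(p(p(p(a))), p(m(p(a), e, e)), e)), m(m(p(p(e)), p(p(a)), p(a)), m(p(p(a)), e, e), e), e)  →  m(m(p(p(e)), p(p(a)), p(a)), m(p(p(a)), e, e), e)   [R3 at ε]
2. m(m(p(p(e)), p(p(a)), p(a)), m(p(p(a)), e, e), e)  →  m(p(a), m(p(p(a)), e, e), e)   [R8 at 1]
3. m(p(a), m(p(p(a)), e, e), e)  →  m(p(p(a)), e, e)   [R3 at ε]
4. m(p(p(a)), e, e)  →  e   [R3 at ε]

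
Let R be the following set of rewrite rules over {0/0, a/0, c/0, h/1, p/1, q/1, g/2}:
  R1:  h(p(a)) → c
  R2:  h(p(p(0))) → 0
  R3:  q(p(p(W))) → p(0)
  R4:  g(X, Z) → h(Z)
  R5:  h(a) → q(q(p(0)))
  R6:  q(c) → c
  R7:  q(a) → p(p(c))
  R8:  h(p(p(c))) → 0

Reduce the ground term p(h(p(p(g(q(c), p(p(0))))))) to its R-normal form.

p(0)

1. p(h(p(p(g(q(c), p(p(0)))))))  →  p(h(p(p(h(p(p(0)))))))   [R4 at 1.1.1.1]
2. p(h(p(p(h(p(p(0)))))))  →  p(h(p(p(0))))   [R2 at 1.1.1.1]
3. p(h(p(p(0))))  →  p(0)   [R2 at 1]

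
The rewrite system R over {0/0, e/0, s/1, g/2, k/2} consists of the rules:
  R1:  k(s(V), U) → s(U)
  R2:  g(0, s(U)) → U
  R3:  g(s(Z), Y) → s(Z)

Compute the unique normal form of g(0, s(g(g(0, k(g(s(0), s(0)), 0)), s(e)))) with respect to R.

1. g(0, s(g(g(0, k(g(s(0), s(0)), 0)), s(e))))  →  g(g(0, k(g(s(0), s(0)), 0)), s(e))   [R2 at ε]
2. g(g(0, k(g(s(0), s(0)), 0)), s(e))  →  g(g(0, k(s(0), 0)), s(e))   [R3 at 1.2.1]
3. g(g(0, k(s(0), 0)), s(e))  →  g(g(0, s(0)), s(e))   [R1 at 1.2]
4. g(g(0, s(0)), s(e))  →  g(0, s(e))   [R2 at 1]
5. g(0, s(e))  →  e   [R2 at ε]

e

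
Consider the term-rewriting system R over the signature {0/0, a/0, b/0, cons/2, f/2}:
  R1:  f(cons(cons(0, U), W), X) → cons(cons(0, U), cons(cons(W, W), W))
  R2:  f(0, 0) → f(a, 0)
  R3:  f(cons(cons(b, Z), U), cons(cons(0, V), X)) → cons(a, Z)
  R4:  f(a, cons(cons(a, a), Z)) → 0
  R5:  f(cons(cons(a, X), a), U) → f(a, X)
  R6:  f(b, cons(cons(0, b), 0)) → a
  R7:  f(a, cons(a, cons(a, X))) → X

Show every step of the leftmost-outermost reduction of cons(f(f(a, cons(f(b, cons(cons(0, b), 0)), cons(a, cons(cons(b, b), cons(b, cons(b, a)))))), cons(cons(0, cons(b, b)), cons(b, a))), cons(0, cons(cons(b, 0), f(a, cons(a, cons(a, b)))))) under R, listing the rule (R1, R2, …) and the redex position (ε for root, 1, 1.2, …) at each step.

1. cons(f(f(a, cons(f(b, cons(cons(0, b), 0)), cons(a, cons(cons(b, b), cons(b, cons(b, a)))))), cons(cons(0, cons(b, b)), cons(b, a))), cons(0, cons(cons(b, 0), f(a, cons(a, cons(a, b))))))  →  cons(f(f(a, cons(a, cons(a, cons(cons(b, b), cons(b, cons(b, a)))))), cons(cons(0, cons(b, b)), cons(b, a))), cons(0, cons(cons(b, 0), f(a, cons(a, cons(a, b))))))   [R6 at 1.1.2.1]
2. cons(f(f(a, cons(a, cons(a, cons(cons(b, b), cons(b, cons(b, a)))))), cons(cons(0, cons(b, b)), cons(b, a))), cons(0, cons(cons(b, 0), f(a, cons(a, cons(a, b))))))  →  cons(f(cons(cons(b, b), cons(b, cons(b, a))), cons(cons(0, cons(b, b)), cons(b, a))), cons(0, cons(cons(b, 0), f(a, cons(a, cons(a, b))))))   [R7 at 1.1]
3. cons(f(cons(cons(b, b), cons(b, cons(b, a))), cons(cons(0, cons(b, b)), cons(b, a))), cons(0, cons(cons(b, 0), f(a, cons(a, cons(a, b))))))  →  cons(cons(a, b), cons(0, cons(cons(b, 0), f(a, cons(a, cons(a, b))))))   [R3 at 1]
4. cons(cons(a, b), cons(0, cons(cons(b, 0), f(a, cons(a, cons(a, b))))))  →  cons(cons(a, b), cons(0, cons(cons(b, 0), b)))   [R7 at 2.2.2]

cons(cons(a, b), cons(0, cons(cons(b, 0), b)))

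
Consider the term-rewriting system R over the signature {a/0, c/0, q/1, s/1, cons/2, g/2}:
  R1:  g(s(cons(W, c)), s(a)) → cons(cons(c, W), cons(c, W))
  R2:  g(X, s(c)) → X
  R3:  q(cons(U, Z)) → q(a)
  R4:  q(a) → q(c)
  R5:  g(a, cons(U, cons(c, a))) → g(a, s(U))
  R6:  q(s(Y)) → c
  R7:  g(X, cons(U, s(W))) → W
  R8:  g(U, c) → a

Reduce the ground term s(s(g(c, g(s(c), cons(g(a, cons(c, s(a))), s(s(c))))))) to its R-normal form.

s(s(c))

1. s(s(g(c, g(s(c), cons(g(a, cons(c, s(a))), s(s(c)))))))  →  s(s(g(c, s(c))))   [R7 at 1.1.2]
2. s(s(g(c, s(c))))  →  s(s(c))   [R2 at 1.1]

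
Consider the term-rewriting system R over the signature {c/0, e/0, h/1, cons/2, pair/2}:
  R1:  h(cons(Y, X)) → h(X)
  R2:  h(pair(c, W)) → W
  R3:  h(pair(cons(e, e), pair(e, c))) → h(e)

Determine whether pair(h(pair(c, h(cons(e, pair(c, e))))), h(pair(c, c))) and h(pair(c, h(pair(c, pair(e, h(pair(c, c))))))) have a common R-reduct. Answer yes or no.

yes — NF(t₁) = pair(e, c), NF(t₂) = pair(e, c)

Reduce t₁ = pair(h(pair(c, h(cons(e, pair(c, e))))), h(pair(c, c))):
1. pair(h(pair(c, h(cons(e, pair(c, e))))), h(pair(c, c)))  →  pair(h(cons(e, pair(c, e))), h(pair(c, c)))   [R2 at 1]
2. pair(h(cons(e, pair(c, e))), h(pair(c, c)))  →  pair(h(pair(c, e)), h(pair(c, c)))   [R1 at 1]
3. pair(h(pair(c, e)), h(pair(c, c)))  →  pair(e, h(pair(c, c)))   [R2 at 1]
4. pair(e, h(pair(c, c)))  →  pair(e, c)   [R2 at 2]

Reduce t₂ = h(pair(c, h(pair(c, pair(e, h(pair(c, c))))))):
1. h(pair(c, h(pair(c, pair(e, h(pair(c, c)))))))  →  h(pair(c, pair(e, h(pair(c, c)))))   [R2 at ε]
2. h(pair(c, pair(e, h(pair(c, c)))))  →  pair(e, h(pair(c, c)))   [R2 at ε]
3. pair(e, h(pair(c, c)))  →  pair(e, c)   [R2 at 2]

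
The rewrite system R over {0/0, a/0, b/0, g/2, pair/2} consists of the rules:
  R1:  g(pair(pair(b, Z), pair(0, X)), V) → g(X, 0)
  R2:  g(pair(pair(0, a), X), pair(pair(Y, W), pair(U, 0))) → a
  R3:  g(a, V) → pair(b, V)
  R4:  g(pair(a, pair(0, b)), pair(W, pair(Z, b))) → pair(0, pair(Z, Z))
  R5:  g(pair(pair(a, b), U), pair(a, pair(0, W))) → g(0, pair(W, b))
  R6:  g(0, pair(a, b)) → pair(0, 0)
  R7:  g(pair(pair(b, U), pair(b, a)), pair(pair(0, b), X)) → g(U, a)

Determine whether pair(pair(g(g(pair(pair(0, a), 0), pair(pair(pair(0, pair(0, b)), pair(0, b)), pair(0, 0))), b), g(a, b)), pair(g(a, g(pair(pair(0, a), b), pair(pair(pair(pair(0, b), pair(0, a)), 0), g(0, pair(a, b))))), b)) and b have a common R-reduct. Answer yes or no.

Reduce t₁ = pair(pair(g(g(pair(pair(0, a), 0), pair(pair(pair(0, pair(0, b)), pair(0, b)), pair(0, 0))), b), g(a, b)), pair(g(a, g(pair(pair(0, a), b), pair(pair(pair(pair(0, b), pair(0, a)), 0), g(0, pair(a, b))))), b)):
1. pair(pair(g(g(pair(pair(0, a), 0), pair(pair(pair(0, pair(0, b)), pair(0, b)), pair(0, 0))), b), g(a, b)), pair(g(a, g(pair(pair(0, a), b), pair(pair(pair(pair(0, b), pair(0, a)), 0), g(0, pair(a, b))))), b))  →  pair(pair(g(a, b), g(a, b)), pair(g(a, g(pair(pair(0, a), b), pair(pair(pair(pair(0, b), pair(0, a)), 0), g(0, pair(a, b))))), b))   [R2 at 1.1.1]
2. pair(pair(g(a, b), g(a, b)), pair(g(a, g(pair(pair(0, a), b), pair(pair(pair(pair(0, b), pair(0, a)), 0), g(0, pair(a, b))))), b))  →  pair(pair(pair(b, b), g(a, b)), pair(g(a, g(pair(pair(0, a), b), pair(pair(pair(pair(0, b), pair(0, a)), 0), g(0, pair(a, b))))), b))   [R3 at 1.1]
3. pair(pair(pair(b, b), g(a, b)), pair(g(a, g(pair(pair(0, a), b), pair(pair(pair(pair(0, b), pair(0, a)), 0), g(0, pair(a, b))))), b))  →  pair(pair(pair(b, b), pair(b, b)), pair(g(a, g(pair(pair(0, a), b), pair(pair(pair(pair(0, b), pair(0, a)), 0), g(0, pair(a, b))))), b))   [R3 at 1.2]
4. pair(pair(pair(b, b), pair(b, b)), pair(g(a, g(pair(pair(0, a), b), pair(pair(pair(pair(0, b), pair(0, a)), 0), g(0, pair(a, b))))), b))  →  pair(pair(pair(b, b), pair(b, b)), pair(pair(b, g(pair(pair(0, a), b), pair(pair(pair(pair(0, b), pair(0, a)), 0), g(0, pair(a, b))))), b))   [R3 at 2.1]
5. pair(pair(pair(b, b), pair(b, b)), pair(pair(b, g(pair(pair(0, a), b), pair(pair(pair(pair(0, b), pair(0, a)), 0), g(0, pair(a, b))))), b))  →  pair(pair(pair(b, b), pair(b, b)), pair(pair(b, g(pair(pair(0, a), b), pair(pair(pair(pair(0, b), pair(0, a)), 0), pair(0, 0)))), b))   [R6 at 2.1.2.2.2]
6. pair(pair(pair(b, b), pair(b, b)), pair(pair(b, g(pair(pair(0, a), b), pair(pair(pair(pair(0, b), pair(0, a)), 0), pair(0, 0)))), b))  →  pair(pair(pair(b, b), pair(b, b)), pair(pair(b, a), b))   [R2 at 2.1.2]

Reduce t₂ = b:

no — NF(t₁) = pair(pair(pair(b, b), pair(b, b)), pair(pair(b, a), b)), NF(t₂) = b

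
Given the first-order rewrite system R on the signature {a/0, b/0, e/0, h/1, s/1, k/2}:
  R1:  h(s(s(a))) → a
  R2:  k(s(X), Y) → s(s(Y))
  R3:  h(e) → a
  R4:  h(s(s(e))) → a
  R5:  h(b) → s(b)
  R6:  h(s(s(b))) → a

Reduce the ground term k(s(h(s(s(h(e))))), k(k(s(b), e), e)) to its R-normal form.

s(s(s(s(e))))

1. k(s(h(s(s(h(e))))), k(k(s(b), e), e))  →  s(s(k(k(s(b), e), e)))   [R2 at ε]
2. s(s(k(k(s(b), e), e)))  →  s(s(k(s(s(e)), e)))   [R2 at 1.1.1]
3. s(s(k(s(s(e)), e)))  →  s(s(s(s(e))))   [R2 at 1.1]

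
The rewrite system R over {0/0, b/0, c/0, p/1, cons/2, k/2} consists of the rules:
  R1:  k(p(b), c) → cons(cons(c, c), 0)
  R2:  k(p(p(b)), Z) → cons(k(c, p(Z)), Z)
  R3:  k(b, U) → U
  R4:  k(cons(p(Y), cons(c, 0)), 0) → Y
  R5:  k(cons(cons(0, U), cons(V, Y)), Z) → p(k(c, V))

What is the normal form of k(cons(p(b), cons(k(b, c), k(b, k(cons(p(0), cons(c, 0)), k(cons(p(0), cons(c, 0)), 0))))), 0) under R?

b

1. k(cons(p(b), cons(k(b, c), k(b, k(cons(p(0), cons(c, 0)), k(cons(p(0), cons(c, 0)), 0))))), 0)  →  k(cons(p(b), cons(c, k(b, k(cons(p(0), cons(c, 0)), k(cons(p(0), cons(c, 0)), 0))))), 0)   [R3 at 1.2.1]
2. k(cons(p(b), cons(c, k(b, k(cons(p(0), cons(c, 0)), k(cons(p(0), cons(c, 0)), 0))))), 0)  →  k(cons(p(b), cons(c, k(cons(p(0), cons(c, 0)), k(cons(p(0), cons(c, 0)), 0)))), 0)   [R3 at 1.2.2]
3. k(cons(p(b), cons(c, k(cons(p(0), cons(c, 0)), k(cons(p(0), cons(c, 0)), 0)))), 0)  →  k(cons(p(b), cons(c, k(cons(p(0), cons(c, 0)), 0))), 0)   [R4 at 1.2.2.2]
4. k(cons(p(b), cons(c, k(cons(p(0), cons(c, 0)), 0))), 0)  →  k(cons(p(b), cons(c, 0)), 0)   [R4 at 1.2.2]
5. k(cons(p(b), cons(c, 0)), 0)  →  b   [R4 at ε]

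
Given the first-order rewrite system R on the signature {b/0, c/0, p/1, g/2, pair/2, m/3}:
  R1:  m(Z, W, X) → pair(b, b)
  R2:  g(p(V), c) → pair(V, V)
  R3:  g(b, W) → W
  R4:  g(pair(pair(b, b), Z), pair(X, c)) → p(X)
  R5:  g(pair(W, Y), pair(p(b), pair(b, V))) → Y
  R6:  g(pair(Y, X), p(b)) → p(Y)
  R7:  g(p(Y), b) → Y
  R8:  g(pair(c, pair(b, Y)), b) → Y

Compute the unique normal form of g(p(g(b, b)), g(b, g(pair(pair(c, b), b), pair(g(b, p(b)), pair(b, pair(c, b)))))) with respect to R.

1. g(p(g(b, b)), g(b, g(pair(pair(c, b), b), pair(g(b, p(b)), pair(b, pair(c, b))))))  →  g(p(b), g(b, g(pair(pair(c, b), b), pair(g(b, p(b)), pair(b, pair(c, b))))))   [R3 at 1.1]
2. g(p(b), g(b, g(pair(pair(c, b), b), pair(g(b, p(b)), pair(b, pair(c, b))))))  →  g(p(b), g(pair(pair(c, b), b), pair(g(b, p(b)), pair(b, pair(c, b)))))   [R3 at 2]
3. g(p(b), g(pair(pair(c, b), b), pair(g(b, p(b)), pair(b, pair(c, b)))))  →  g(p(b), g(pair(pair(c, b), b), pair(p(b), pair(b, pair(c, b)))))   [R3 at 2.2.1]
4. g(p(b), g(pair(pair(c, b), b), pair(p(b), pair(b, pair(c, b)))))  →  g(p(b), b)   [R5 at 2]
5. g(p(b), b)  →  b   [R7 at ε]

b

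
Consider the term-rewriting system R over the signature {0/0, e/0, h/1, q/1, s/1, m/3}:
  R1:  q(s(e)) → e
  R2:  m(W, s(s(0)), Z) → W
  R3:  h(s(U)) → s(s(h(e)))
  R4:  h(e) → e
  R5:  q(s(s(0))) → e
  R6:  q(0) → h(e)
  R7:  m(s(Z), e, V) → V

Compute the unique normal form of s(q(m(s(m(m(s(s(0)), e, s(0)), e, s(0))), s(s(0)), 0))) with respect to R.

1. s(q(m(s(m(m(s(s(0)), e, s(0)), e, s(0))), s(s(0)), 0)))  →  s(q(s(m(m(s(s(0)), e, s(0)), e, s(0)))))   [R2 at 1.1]
2. s(q(s(m(m(s(s(0)), e, s(0)), e, s(0)))))  →  s(q(s(m(s(0), e, s(0)))))   [R7 at 1.1.1.1]
3. s(q(s(m(s(0), e, s(0)))))  →  s(q(s(s(0))))   [R7 at 1.1.1]
4. s(q(s(s(0))))  →  s(e)   [R5 at 1]

s(e)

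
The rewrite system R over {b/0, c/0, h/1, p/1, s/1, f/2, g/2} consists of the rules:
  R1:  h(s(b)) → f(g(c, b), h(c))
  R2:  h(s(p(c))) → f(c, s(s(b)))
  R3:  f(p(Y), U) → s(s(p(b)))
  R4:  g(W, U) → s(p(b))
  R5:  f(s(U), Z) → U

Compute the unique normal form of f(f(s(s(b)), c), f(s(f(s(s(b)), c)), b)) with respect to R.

b

1. f(f(s(s(b)), c), f(s(f(s(s(b)), c)), b))  →  f(s(b), f(s(f(s(s(b)), c)), b))   [R5 at 1]
2. f(s(b), f(s(f(s(s(b)), c)), b))  →  b   [R5 at ε]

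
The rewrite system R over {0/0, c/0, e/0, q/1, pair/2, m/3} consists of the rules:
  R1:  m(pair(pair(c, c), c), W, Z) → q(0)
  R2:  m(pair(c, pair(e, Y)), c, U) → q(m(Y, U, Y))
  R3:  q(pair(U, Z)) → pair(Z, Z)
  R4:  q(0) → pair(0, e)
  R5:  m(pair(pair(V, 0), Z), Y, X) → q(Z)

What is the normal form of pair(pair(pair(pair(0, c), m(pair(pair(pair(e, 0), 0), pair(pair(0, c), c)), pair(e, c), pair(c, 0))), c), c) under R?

1. pair(pair(pair(pair(0, c), m(pair(pair(pair(e, 0), 0), pair(pair(0, c), c)), pair(e, c), pair(c, 0))), c), c)  →  pair(pair(pair(pair(0, c), q(pair(pair(0, c), c))), c), c)   [R5 at 1.1.2]
2. pair(pair(pair(pair(0, c), q(pair(pair(0, c), c))), c), c)  →  pair(pair(pair(pair(0, c), pair(c, c)), c), c)   [R3 at 1.1.2]

pair(pair(pair(pair(0, c), pair(c, c)), c), c)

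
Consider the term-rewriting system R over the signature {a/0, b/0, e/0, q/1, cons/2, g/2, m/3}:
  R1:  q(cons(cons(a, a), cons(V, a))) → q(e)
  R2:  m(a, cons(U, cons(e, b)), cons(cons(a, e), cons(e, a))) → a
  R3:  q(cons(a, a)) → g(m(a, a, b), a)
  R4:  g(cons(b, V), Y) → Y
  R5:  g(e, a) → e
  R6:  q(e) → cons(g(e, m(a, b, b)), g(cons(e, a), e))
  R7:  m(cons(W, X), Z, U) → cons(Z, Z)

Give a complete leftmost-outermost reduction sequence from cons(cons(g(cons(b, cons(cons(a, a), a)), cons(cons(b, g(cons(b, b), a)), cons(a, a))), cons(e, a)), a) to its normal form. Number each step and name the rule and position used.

1. cons(cons(g(cons(b, cons(cons(a, a), a)), cons(cons(b, g(cons(b, b), a)), cons(a, a))), cons(e, a)), a)  →  cons(cons(cons(cons(b, g(cons(b, b), a)), cons(a, a)), cons(e, a)), a)   [R4 at 1.1]
2. cons(cons(cons(cons(b, g(cons(b, b), a)), cons(a, a)), cons(e, a)), a)  →  cons(cons(cons(cons(b, a), cons(a, a)), cons(e, a)), a)   [R4 at 1.1.1.2]

cons(cons(cons(cons(b, a), cons(a, a)), cons(e, a)), a)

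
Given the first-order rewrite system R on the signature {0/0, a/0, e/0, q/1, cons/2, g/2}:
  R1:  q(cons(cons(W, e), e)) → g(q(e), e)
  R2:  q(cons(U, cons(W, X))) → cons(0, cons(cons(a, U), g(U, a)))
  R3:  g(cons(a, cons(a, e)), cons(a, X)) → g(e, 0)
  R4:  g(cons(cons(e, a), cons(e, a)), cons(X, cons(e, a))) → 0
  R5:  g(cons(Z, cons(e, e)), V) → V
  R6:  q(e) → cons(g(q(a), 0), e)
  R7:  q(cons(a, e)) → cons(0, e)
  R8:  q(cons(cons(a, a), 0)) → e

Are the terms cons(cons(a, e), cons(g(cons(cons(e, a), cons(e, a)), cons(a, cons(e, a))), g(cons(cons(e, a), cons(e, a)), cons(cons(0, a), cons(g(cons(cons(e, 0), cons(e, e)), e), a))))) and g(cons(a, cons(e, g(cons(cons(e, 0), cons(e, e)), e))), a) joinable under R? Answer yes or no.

no — NF(t₁) = cons(cons(a, e), cons(0, 0)), NF(t₂) = a

Reduce t₁ = cons(cons(a, e), cons(g(cons(cons(e, a), cons(e, a)), cons(a, cons(e, a))), g(cons(cons(e, a), cons(e, a)), cons(cons(0, a), cons(g(cons(cons(e, 0), cons(e, e)), e), a))))):
1. cons(cons(a, e), cons(g(cons(cons(e, a), cons(e, a)), cons(a, cons(e, a))), g(cons(cons(e, a), cons(e, a)), cons(cons(0, a), cons(g(cons(cons(e, 0), cons(e, e)), e), a)))))  →  cons(cons(a, e), cons(0, g(cons(cons(e, a), cons(e, a)), cons(cons(0, a), cons(g(cons(cons(e, 0), cons(e, e)), e), a)))))   [R4 at 2.1]
2. cons(cons(a, e), cons(0, g(cons(cons(e, a), cons(e, a)), cons(cons(0, a), cons(g(cons(cons(e, 0), cons(e, e)), e), a)))))  →  cons(cons(a, e), cons(0, g(cons(cons(e, a), cons(e, a)), cons(cons(0, a), cons(e, a)))))   [R5 at 2.2.2.2.1]
3. cons(cons(a, e), cons(0, g(cons(cons(e, a), cons(e, a)), cons(cons(0, a), cons(e, a)))))  →  cons(cons(a, e), cons(0, 0))   [R4 at 2.2]

Reduce t₂ = g(cons(a, cons(e, g(cons(cons(e, 0), cons(e, e)), e))), a):
1. g(cons(a, cons(e, g(cons(cons(e, 0), cons(e, e)), e))), a)  →  g(cons(a, cons(e, e)), a)   [R5 at 1.2.2]
2. g(cons(a, cons(e, e)), a)  →  a   [R5 at ε]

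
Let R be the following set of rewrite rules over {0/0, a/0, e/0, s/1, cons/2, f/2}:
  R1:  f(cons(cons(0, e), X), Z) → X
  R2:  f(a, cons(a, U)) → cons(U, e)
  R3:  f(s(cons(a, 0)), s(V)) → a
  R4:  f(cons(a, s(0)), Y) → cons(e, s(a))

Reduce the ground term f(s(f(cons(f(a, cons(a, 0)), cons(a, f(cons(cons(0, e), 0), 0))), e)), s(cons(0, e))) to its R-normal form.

a

1. f(s(f(cons(f(a, cons(a, 0)), cons(a, f(cons(cons(0, e), 0), 0))), e)), s(cons(0, e)))  →  f(s(f(cons(cons(0, e), cons(a, f(cons(cons(0, e), 0), 0))), e)), s(cons(0, e)))   [R2 at 1.1.1.1]
2. f(s(f(cons(cons(0, e), cons(a, f(cons(cons(0, e), 0), 0))), e)), s(cons(0, e)))  →  f(s(cons(a, f(cons(cons(0, e), 0), 0))), s(cons(0, e)))   [R1 at 1.1]
3. f(s(cons(a, f(cons(cons(0, e), 0), 0))), s(cons(0, e)))  →  f(s(cons(a, 0)), s(cons(0, e)))   [R1 at 1.1.2]
4. f(s(cons(a, 0)), s(cons(0, e)))  →  a   [R3 at ε]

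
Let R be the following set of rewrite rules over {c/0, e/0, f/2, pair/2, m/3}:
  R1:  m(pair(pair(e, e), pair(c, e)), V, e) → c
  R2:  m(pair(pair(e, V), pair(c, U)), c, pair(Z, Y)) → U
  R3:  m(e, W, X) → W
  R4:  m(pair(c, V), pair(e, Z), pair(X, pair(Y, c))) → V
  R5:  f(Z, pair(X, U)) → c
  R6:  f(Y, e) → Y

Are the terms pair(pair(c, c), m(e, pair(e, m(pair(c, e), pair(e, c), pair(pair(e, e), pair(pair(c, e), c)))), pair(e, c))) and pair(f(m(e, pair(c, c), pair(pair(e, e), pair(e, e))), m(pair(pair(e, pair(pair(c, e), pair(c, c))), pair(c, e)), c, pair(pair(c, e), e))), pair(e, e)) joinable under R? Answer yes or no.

yes — NF(t₁) = pair(pair(c, c), pair(e, e)), NF(t₂) = pair(pair(c, c), pair(e, e))

Reduce t₁ = pair(pair(c, c), m(e, pair(e, m(pair(c, e), pair(e, c), pair(pair(e, e), pair(pair(c, e), c)))), pair(e, c))):
1. pair(pair(c, c), m(e, pair(e, m(pair(c, e), pair(e, c), pair(pair(e, e), pair(pair(c, e), c)))), pair(e, c)))  →  pair(pair(c, c), pair(e, m(pair(c, e), pair(e, c), pair(pair(e, e), pair(pair(c, e), c)))))   [R3 at 2]
2. pair(pair(c, c), pair(e, m(pair(c, e), pair(e, c), pair(pair(e, e), pair(pair(c, e), c)))))  →  pair(pair(c, c), pair(e, e))   [R4 at 2.2]

Reduce t₂ = pair(f(m(e, pair(c, c), pair(pair(e, e), pair(e, e))), m(pair(pair(e, pair(pair(c, e), pair(c, c))), pair(c, e)), c, pair(pair(c, e), e))), pair(e, e)):
1. pair(f(m(e, pair(c, c), pair(pair(e, e), pair(e, e))), m(pair(pair(e, pair(pair(c, e), pair(c, c))), pair(c, e)), c, pair(pair(c, e), e))), pair(e, e))  →  pair(f(pair(c, c), m(pair(pair(e, pair(pair(c, e), pair(c, c))), pair(c, e)), c, pair(pair(c, e), e))), pair(e, e))   [R3 at 1.1]
2. pair(f(pair(c, c), m(pair(pair(e, pair(pair(c, e), pair(c, c))), pair(c, e)), c, pair(pair(c, e), e))), pair(e, e))  →  pair(f(pair(c, c), e), pair(e, e))   [R2 at 1.2]
3. pair(f(pair(c, c), e), pair(e, e))  →  pair(pair(c, c), pair(e, e))   [R6 at 1]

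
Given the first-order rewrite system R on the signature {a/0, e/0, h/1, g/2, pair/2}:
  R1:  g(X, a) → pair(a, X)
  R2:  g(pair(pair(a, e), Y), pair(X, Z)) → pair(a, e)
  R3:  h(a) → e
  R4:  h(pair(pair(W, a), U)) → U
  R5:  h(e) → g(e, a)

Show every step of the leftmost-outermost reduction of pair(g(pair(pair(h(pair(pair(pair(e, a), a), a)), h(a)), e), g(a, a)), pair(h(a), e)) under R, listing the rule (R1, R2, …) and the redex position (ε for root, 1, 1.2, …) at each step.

pair(pair(a, e), pair(e, e))

1. pair(g(pair(pair(h(pair(pair(pair(e, a), a), a)), h(a)), e), g(a, a)), pair(h(a), e))  →  pair(g(pair(pair(a, h(a)), e), g(a, a)), pair(h(a), e))   [R4 at 1.1.1.1]
2. pair(g(pair(pair(a, h(a)), e), g(a, a)), pair(h(a), e))  →  pair(g(pair(pair(a, e), e), g(a, a)), pair(h(a), e))   [R3 at 1.1.1.2]
3. pair(g(pair(pair(a, e), e), g(a, a)), pair(h(a), e))  →  pair(g(pair(pair(a, e), e), pair(a, a)), pair(h(a), e))   [R1 at 1.2]
4. pair(g(pair(pair(a, e), e), pair(a, a)), pair(h(a), e))  →  pair(pair(a, e), pair(h(a), e))   [R2 at 1]
5. pair(pair(a, e), pair(h(a), e))  →  pair(pair(a, e), pair(e, e))   [R3 at 2.1]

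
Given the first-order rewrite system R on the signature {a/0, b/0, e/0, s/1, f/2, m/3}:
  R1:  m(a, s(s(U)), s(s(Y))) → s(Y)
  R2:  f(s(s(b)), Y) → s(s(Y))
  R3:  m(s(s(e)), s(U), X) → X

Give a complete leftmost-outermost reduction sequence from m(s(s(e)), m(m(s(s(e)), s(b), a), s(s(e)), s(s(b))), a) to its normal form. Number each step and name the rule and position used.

a

1. m(s(s(e)), m(m(s(s(e)), s(b), a), s(s(e)), s(s(b))), a)  →  m(s(s(e)), m(a, s(s(e)), s(s(b))), a)   [R3 at 2.1]
2. m(s(s(e)), m(a, s(s(e)), s(s(b))), a)  →  m(s(s(e)), s(b), a)   [R1 at 2]
3. m(s(s(e)), s(b), a)  →  a   [R3 at ε]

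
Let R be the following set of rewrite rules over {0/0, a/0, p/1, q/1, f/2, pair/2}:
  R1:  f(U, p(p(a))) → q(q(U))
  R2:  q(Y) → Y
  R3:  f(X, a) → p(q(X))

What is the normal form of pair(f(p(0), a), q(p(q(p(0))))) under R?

1. pair(f(p(0), a), q(p(q(p(0)))))  →  pair(p(q(p(0))), q(p(q(p(0)))))   [R3 at 1]
2. pair(p(q(p(0))), q(p(q(p(0)))))  →  pair(p(p(0)), q(p(q(p(0)))))   [R2 at 1.1]
3. pair(p(p(0)), q(p(q(p(0)))))  →  pair(p(p(0)), p(q(p(0))))   [R2 at 2]
4. pair(p(p(0)), p(q(p(0))))  →  pair(p(p(0)), p(p(0)))   [R2 at 2.1]

pair(p(p(0)), p(p(0)))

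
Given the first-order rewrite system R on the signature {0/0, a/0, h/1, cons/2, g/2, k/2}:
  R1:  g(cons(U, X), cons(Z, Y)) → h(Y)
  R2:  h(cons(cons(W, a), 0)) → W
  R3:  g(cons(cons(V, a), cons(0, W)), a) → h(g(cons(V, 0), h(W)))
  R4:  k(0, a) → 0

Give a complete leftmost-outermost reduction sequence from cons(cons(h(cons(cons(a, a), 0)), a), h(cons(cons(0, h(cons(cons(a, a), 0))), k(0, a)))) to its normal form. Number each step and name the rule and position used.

cons(cons(a, a), 0)

1. cons(cons(h(cons(cons(a, a), 0)), a), h(cons(cons(0, h(cons(cons(a, a), 0))), k(0, a))))  →  cons(cons(a, a), h(cons(cons(0, h(cons(cons(a, a), 0))), k(0, a))))   [R2 at 1.1]
2. cons(cons(a, a), h(cons(cons(0, h(cons(cons(a, a), 0))), k(0, a))))  →  cons(cons(a, a), h(cons(cons(0, a), k(0, a))))   [R2 at 2.1.1.2]
3. cons(cons(a, a), h(cons(cons(0, a), k(0, a))))  →  cons(cons(a, a), h(cons(cons(0, a), 0)))   [R4 at 2.1.2]
4. cons(cons(a, a), h(cons(cons(0, a), 0)))  →  cons(cons(a, a), 0)   [R2 at 2]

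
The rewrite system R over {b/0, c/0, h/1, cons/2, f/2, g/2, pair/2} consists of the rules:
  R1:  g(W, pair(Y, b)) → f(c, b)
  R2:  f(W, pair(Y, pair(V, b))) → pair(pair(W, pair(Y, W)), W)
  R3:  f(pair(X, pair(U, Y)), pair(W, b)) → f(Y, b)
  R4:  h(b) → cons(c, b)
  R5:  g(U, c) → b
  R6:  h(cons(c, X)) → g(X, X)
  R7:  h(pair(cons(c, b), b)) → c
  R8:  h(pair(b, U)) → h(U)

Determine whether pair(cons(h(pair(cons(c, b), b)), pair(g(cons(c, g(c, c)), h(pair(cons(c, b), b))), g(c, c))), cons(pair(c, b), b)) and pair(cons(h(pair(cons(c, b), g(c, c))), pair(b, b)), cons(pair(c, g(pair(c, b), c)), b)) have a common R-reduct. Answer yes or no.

yes — NF(t₁) = pair(cons(c, pair(b, b)), cons(pair(c, b), b)), NF(t₂) = pair(cons(c, pair(b, b)), cons(pair(c, b), b))

Reduce t₁ = pair(cons(h(pair(cons(c, b), b)), pair(g(cons(c, g(c, c)), h(pair(cons(c, b), b))), g(c, c))), cons(pair(c, b), b)):
1. pair(cons(h(pair(cons(c, b), b)), pair(g(cons(c, g(c, c)), h(pair(cons(c, b), b))), g(c, c))), cons(pair(c, b), b))  →  pair(cons(c, pair(g(cons(c, g(c, c)), h(pair(cons(c, b), b))), g(c, c))), cons(pair(c, b), b))   [R7 at 1.1]
2. pair(cons(c, pair(g(cons(c, g(c, c)), h(pair(cons(c, b), b))), g(c, c))), cons(pair(c, b), b))  →  pair(cons(c, pair(g(cons(c, b), h(pair(cons(c, b), b))), g(c, c))), cons(pair(c, b), b))   [R5 at 1.2.1.1.2]
3. pair(cons(c, pair(g(cons(c, b), h(pair(cons(c, b), b))), g(c, c))), cons(pair(c, b), b))  →  pair(cons(c, pair(g(cons(c, b), c), g(c, c))), cons(pair(c, b), b))   [R7 at 1.2.1.2]
4. pair(cons(c, pair(g(cons(c, b), c), g(c, c))), cons(pair(c, b), b))  →  pair(cons(c, pair(b, g(c, c))), cons(pair(c, b), b))   [R5 at 1.2.1]
5. pair(cons(c, pair(b, g(c, c))), cons(pair(c, b), b))  →  pair(cons(c, pair(b, b)), cons(pair(c, b), b))   [R5 at 1.2.2]

Reduce t₂ = pair(cons(h(pair(cons(c, b), g(c, c))), pair(b, b)), cons(pair(c, g(pair(c, b), c)), b)):
1. pair(cons(h(pair(cons(c, b), g(c, c))), pair(b, b)), cons(pair(c, g(pair(c, b), c)), b))  →  pair(cons(h(pair(cons(c, b), b)), pair(b, b)), cons(pair(c, g(pair(c, b), c)), b))   [R5 at 1.1.1.2]
2. pair(cons(h(pair(cons(c, b), b)), pair(b, b)), cons(pair(c, g(pair(c, b), c)), b))  →  pair(cons(c, pair(b, b)), cons(pair(c, g(pair(c, b), c)), b))   [R7 at 1.1]
3. pair(cons(c, pair(b, b)), cons(pair(c, g(pair(c, b), c)), b))  →  pair(cons(c, pair(b, b)), cons(pair(c, b), b))   [R5 at 2.1.2]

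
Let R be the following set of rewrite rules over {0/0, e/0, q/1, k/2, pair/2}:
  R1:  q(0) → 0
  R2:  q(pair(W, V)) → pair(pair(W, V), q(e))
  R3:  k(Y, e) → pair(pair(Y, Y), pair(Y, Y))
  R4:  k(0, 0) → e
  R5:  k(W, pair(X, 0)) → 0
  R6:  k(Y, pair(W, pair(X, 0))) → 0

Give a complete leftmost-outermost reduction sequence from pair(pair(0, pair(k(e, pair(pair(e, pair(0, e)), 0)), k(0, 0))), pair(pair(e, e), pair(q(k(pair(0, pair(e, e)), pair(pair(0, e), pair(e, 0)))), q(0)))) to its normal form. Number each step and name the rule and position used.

1. pair(pair(0, pair(k(e, pair(pair(e, pair(0, e)), 0)), k(0, 0))), pair(pair(e, e), pair(q(k(pair(0, pair(e, e)), pair(pair(0, e), pair(e, 0)))), q(0))))  →  pair(pair(0, pair(0, k(0, 0))), pair(pair(e, e), pair(q(k(pair(0, pair(e, e)), pair(pair(0, e), pair(e, 0)))), q(0))))   [R5 at 1.2.1]
2. pair(pair(0, pair(0, k(0, 0))), pair(pair(e, e), pair(q(k(pair(0, pair(e, e)), pair(pair(0, e), pair(e, 0)))), q(0))))  →  pair(pair(0, pair(0, e)), pair(pair(e, e), pair(q(k(pair(0, pair(e, e)), pair(pair(0, e), pair(e, 0)))), q(0))))   [R4 at 1.2.2]
3. pair(pair(0, pair(0, e)), pair(pair(e, e), pair(q(k(pair(0, pair(e, e)), pair(pair(0, e), pair(e, 0)))), q(0))))  →  pair(pair(0, pair(0, e)), pair(pair(e, e), pair(q(0), q(0))))   [R6 at 2.2.1.1]
4. pair(pair(0, pair(0, e)), pair(pair(e, e), pair(q(0), q(0))))  →  pair(pair(0, pair(0, e)), pair(pair(e, e), pair(0, q(0))))   [R1 at 2.2.1]
5. pair(pair(0, pair(0, e)), pair(pair(e, e), pair(0, q(0))))  →  pair(pair(0, pair(0, e)), pair(pair(e, e), pair(0, 0)))   [R1 at 2.2.2]

pair(pair(0, pair(0, e)), pair(pair(e, e), pair(0, 0)))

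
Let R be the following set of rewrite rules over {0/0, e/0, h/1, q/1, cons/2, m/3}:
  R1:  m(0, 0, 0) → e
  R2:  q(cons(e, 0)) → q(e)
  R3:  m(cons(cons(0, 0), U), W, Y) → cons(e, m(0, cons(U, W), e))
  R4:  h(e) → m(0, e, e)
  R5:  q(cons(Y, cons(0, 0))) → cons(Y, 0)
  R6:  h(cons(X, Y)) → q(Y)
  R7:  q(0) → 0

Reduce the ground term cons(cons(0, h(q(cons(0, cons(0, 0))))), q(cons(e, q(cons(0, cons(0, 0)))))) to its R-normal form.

1. cons(cons(0, h(q(cons(0, cons(0, 0))))), q(cons(e, q(cons(0, cons(0, 0))))))  →  cons(cons(0, h(cons(0, 0))), q(cons(e, q(cons(0, cons(0, 0))))))   [R5 at 1.2.1]
2. cons(cons(0, h(cons(0, 0))), q(cons(e, q(cons(0, cons(0, 0))))))  →  cons(cons(0, q(0)), q(cons(e, q(cons(0, cons(0, 0))))))   [R6 at 1.2]
3. cons(cons(0, q(0)), q(cons(e, q(cons(0, cons(0, 0))))))  →  cons(cons(0, 0), q(cons(e, q(cons(0, cons(0, 0))))))   [R7 at 1.2]
4. cons(cons(0, 0), q(cons(e, q(cons(0, cons(0, 0))))))  →  cons(cons(0, 0), q(cons(e, cons(0, 0))))   [R5 at 2.1.2]
5. cons(cons(0, 0), q(cons(e, cons(0, 0))))  →  cons(cons(0, 0), cons(e, 0))   [R5 at 2]

cons(cons(0, 0), cons(e, 0))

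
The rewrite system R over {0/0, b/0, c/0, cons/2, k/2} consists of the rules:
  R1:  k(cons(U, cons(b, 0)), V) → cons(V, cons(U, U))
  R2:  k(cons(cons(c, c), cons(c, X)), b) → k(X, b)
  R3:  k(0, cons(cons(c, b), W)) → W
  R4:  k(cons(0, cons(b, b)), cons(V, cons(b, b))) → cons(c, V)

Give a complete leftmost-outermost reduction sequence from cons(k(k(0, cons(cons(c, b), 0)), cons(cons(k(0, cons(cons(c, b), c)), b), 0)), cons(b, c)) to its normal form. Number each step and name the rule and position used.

1. cons(k(k(0, cons(cons(c, b), 0)), cons(cons(k(0, cons(cons(c, b), c)), b), 0)), cons(b, c))  →  cons(k(0, cons(cons(k(0, cons(cons(c, b), c)), b), 0)), cons(b, c))   [R3 at 1.1]
2. cons(k(0, cons(cons(k(0, cons(cons(c, b), c)), b), 0)), cons(b, c))  →  cons(k(0, cons(cons(c, b), 0)), cons(b, c))   [R3 at 1.2.1.1]
3. cons(k(0, cons(cons(c, b), 0)), cons(b, c))  →  cons(0, cons(b, c))   [R3 at 1]

cons(0, cons(b, c))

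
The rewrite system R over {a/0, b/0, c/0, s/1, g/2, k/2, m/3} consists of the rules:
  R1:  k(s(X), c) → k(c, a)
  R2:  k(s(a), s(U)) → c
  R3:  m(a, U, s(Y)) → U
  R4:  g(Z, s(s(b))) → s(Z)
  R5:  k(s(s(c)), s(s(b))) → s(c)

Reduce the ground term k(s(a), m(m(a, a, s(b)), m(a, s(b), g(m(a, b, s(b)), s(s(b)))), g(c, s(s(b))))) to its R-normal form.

c

1. k(s(a), m(m(a, a, s(b)), m(a, s(b), g(m(a, b, s(b)), s(s(b)))), g(c, s(s(b)))))  →  k(s(a), m(a, m(a, s(b), g(m(a, b, s(b)), s(s(b)))), g(c, s(s(b)))))   [R3 at 2.1]
2. k(s(a), m(a, m(a, s(b), g(m(a, b, s(b)), s(s(b)))), g(c, s(s(b)))))  →  k(s(a), m(a, m(a, s(b), s(m(a, b, s(b)))), g(c, s(s(b)))))   [R4 at 2.2.3]
3. k(s(a), m(a, m(a, s(b), s(m(a, b, s(b)))), g(c, s(s(b)))))  →  k(s(a), m(a, s(b), g(c, s(s(b)))))   [R3 at 2.2]
4. k(s(a), m(a, s(b), g(c, s(s(b)))))  →  k(s(a), m(a, s(b), s(c)))   [R4 at 2.3]
5. k(s(a), m(a, s(b), s(c)))  →  k(s(a), s(b))   [R3 at 2]
6. k(s(a), s(b))  →  c   [R2 at ε]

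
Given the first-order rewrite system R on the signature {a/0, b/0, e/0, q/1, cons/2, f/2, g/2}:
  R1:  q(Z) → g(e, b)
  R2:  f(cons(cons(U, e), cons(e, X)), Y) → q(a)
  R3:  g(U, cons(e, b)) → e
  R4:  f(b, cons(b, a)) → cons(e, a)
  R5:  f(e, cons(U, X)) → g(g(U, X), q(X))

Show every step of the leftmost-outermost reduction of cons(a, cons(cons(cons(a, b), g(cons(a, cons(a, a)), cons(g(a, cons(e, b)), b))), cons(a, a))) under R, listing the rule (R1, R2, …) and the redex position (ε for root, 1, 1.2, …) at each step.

1. cons(a, cons(cons(cons(a, b), g(cons(a, cons(a, a)), cons(g(a, cons(e, b)), b))), cons(a, a)))  →  cons(a, cons(cons(cons(a, b), g(cons(a, cons(a, a)), cons(e, b))), cons(a, a)))   [R3 at 2.1.2.2.1]
2. cons(a, cons(cons(cons(a, b), g(cons(a, cons(a, a)), cons(e, b))), cons(a, a)))  →  cons(a, cons(cons(cons(a, b), e), cons(a, a)))   [R3 at 2.1.2]

cons(a, cons(cons(cons(a, b), e), cons(a, a)))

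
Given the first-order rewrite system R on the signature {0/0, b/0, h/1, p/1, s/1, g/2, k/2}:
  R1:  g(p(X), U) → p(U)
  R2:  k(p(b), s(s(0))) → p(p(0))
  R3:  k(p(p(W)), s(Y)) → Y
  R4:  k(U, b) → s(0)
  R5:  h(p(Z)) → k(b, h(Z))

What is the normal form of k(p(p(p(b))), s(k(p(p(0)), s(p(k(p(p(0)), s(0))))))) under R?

p(0)

1. k(p(p(p(b))), s(k(p(p(0)), s(p(k(p(p(0)), s(0)))))))  →  k(p(p(0)), s(p(k(p(p(0)), s(0)))))   [R3 at ε]
2. k(p(p(0)), s(p(k(p(p(0)), s(0)))))  →  p(k(p(p(0)), s(0)))   [R3 at ε]
3. p(k(p(p(0)), s(0)))  →  p(0)   [R3 at 1]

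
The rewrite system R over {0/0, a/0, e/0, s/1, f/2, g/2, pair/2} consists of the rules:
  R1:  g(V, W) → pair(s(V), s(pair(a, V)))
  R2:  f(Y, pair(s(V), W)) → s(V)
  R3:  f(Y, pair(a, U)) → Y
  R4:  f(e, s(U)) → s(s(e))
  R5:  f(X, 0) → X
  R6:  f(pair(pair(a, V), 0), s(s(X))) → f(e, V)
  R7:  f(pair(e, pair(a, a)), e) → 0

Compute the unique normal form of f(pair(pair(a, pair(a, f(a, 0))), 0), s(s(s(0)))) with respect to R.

e

1. f(pair(pair(a, pair(a, f(a, 0))), 0), s(s(s(0))))  →  f(e, pair(a, f(a, 0)))   [R6 at ε]
2. f(e, pair(a, f(a, 0)))  →  e   [R3 at ε]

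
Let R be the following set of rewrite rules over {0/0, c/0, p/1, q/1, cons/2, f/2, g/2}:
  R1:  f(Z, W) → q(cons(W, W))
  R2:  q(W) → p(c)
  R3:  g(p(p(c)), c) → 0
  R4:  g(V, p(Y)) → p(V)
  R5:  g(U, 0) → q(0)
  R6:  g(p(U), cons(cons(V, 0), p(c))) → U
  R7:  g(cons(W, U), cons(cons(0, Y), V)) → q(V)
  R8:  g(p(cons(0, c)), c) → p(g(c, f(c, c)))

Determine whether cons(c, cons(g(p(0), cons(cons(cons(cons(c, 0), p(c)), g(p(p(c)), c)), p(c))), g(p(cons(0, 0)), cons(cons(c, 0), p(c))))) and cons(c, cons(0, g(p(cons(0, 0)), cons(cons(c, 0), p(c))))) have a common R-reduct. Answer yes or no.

Reduce t₁ = cons(c, cons(g(p(0), cons(cons(cons(cons(c, 0), p(c)), g(p(p(c)), c)), p(c))), g(p(cons(0, 0)), cons(cons(c, 0), p(c))))):
1. cons(c, cons(g(p(0), cons(cons(cons(cons(c, 0), p(c)), g(p(p(c)), c)), p(c))), g(p(cons(0, 0)), cons(cons(c, 0), p(c)))))  →  cons(c, cons(g(p(0), cons(cons(cons(cons(c, 0), p(c)), 0), p(c))), g(p(cons(0, 0)), cons(cons(c, 0), p(c)))))   [R3 at 2.1.2.1.2]
2. cons(c, cons(g(p(0), cons(cons(cons(cons(c, 0), p(c)), 0), p(c))), g(p(cons(0, 0)), cons(cons(c, 0), p(c)))))  →  cons(c, cons(0, g(p(cons(0, 0)), cons(cons(c, 0), p(c)))))   [R6 at 2.1]
3. cons(c, cons(0, g(p(cons(0, 0)), cons(cons(c, 0), p(c)))))  →  cons(c, cons(0, cons(0, 0)))   [R6 at 2.2]

Reduce t₂ = cons(c, cons(0, g(p(cons(0, 0)), cons(cons(c, 0), p(c))))):
1. cons(c, cons(0, g(p(cons(0, 0)), cons(cons(c, 0), p(c)))))  →  cons(c, cons(0, cons(0, 0)))   [R6 at 2.2]

yes — NF(t₁) = cons(c, cons(0, cons(0, 0))), NF(t₂) = cons(c, cons(0, cons(0, 0)))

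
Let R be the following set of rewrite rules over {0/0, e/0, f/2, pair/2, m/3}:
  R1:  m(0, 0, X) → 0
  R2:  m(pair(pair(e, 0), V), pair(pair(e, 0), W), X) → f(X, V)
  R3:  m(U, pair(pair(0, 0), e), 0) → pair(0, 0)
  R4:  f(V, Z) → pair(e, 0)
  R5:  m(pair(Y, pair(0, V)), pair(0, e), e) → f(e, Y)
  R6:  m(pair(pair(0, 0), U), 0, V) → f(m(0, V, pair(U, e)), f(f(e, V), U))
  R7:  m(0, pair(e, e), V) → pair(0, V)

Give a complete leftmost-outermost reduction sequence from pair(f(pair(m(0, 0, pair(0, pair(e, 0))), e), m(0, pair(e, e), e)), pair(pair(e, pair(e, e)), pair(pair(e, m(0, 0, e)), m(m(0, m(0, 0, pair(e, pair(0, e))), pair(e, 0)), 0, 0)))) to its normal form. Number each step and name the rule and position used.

1. pair(f(pair(m(0, 0, pair(0, pair(e, 0))), e), m(0, pair(e, e), e)), pair(pair(e, pair(e, e)), pair(pair(e, m(0, 0, e)), m(m(0, m(0, 0, pair(e, pair(0, e))), pair(e, 0)), 0, 0))))  →  pair(pair(e, 0), pair(pair(e, pair(e, e)), pair(pair(e, m(0, 0, e)), m(m(0, m(0, 0, pair(e, pair(0, e))), pair(e, 0)), 0, 0))))   [R4 at 1]
2. pair(pair(e, 0), pair(pair(e, pair(e, e)), pair(pair(e, m(0, 0, e)), m(m(0, m(0, 0, pair(e, pair(0, e))), pair(e, 0)), 0, 0))))  →  pair(pair(e, 0), pair(pair(e, pair(e, e)), pair(pair(e, 0), m(m(0, m(0, 0, pair(e, pair(0, e))), pair(e, 0)), 0, 0))))   [R1 at 2.2.1.2]
3. pair(pair(e, 0), pair(pair(e, pair(e, e)), pair(pair(e, 0), m(m(0, m(0, 0, pair(e, pair(0, e))), pair(e, 0)), 0, 0))))  →  pair(pair(e, 0), pair(pair(e, pair(e, e)), pair(pair(e, 0), m(m(0, 0, pair(e, 0)), 0, 0))))   [R1 at 2.2.2.1.2]
4. pair(pair(e, 0), pair(pair(e, pair(e, e)), pair(pair(e, 0), m(m(0, 0, pair(e, 0)), 0, 0))))  →  pair(pair(e, 0), pair(pair(e, pair(e, e)), pair(pair(e, 0), m(0, 0, 0))))   [R1 at 2.2.2.1]
5. pair(pair(e, 0), pair(pair(e, pair(e, e)), pair(pair(e, 0), m(0, 0, 0))))  →  pair(pair(e, 0), pair(pair(e, pair(e, e)), pair(pair(e, 0), 0)))   [R1 at 2.2.2]

pair(pair(e, 0), pair(pair(e, pair(e, e)), pair(pair(e, 0), 0)))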